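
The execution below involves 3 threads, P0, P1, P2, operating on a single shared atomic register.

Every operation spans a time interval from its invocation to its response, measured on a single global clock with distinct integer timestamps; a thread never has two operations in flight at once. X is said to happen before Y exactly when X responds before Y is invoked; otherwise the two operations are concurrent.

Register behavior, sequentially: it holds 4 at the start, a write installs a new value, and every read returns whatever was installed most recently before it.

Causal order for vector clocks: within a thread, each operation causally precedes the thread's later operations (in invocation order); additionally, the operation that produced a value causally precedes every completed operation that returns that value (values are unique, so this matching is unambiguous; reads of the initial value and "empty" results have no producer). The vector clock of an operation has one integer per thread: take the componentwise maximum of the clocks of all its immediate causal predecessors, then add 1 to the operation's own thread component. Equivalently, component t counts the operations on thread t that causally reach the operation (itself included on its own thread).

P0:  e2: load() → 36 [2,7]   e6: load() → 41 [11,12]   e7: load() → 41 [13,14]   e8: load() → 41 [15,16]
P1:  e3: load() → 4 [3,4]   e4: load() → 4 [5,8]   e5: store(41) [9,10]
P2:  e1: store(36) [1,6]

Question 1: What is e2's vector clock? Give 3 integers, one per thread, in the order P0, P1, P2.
(1, 0, 1)

invoked at 1, e1 has no predecessors; its own P2 bump gives (0, 0, 1)
invoked at 3, e3 has no predecessors; its own P1 bump gives (0, 1, 0)
VC(e4, invoked at 5): max of VC(e3)=(0, 1, 0), then +1 on thread P1 → (0, 2, 0)
VC(e2, invoked at 2): max of VC(e1)=(0, 0, 1), then +1 on thread P0 → (1, 0, 1)
VC(e5, invoked at 9): max of VC(e4)=(0, 2, 0), then +1 on thread P1 → (0, 3, 0)
VC(e6, invoked at 11): max of VC(e2)=(1, 0, 1), VC(e5)=(0, 3, 0), then +1 on thread P0 → (2, 3, 1)
VC(e7, invoked at 13): max of VC(e5)=(0, 3, 0), VC(e6)=(2, 3, 1), then +1 on thread P0 → (3, 3, 1)
VC(e8, invoked at 15): max of VC(e5)=(0, 3, 0), VC(e7)=(3, 3, 1), then +1 on thread P0 → (4, 3, 1)
target: VC(e2) = (1, 0, 1)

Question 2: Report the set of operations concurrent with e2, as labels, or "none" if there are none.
e1, e3, e4

e2 spans [2,7]; an op avoiding the whole window 2..7 is ordered, any other is concurrent
e1 [1,6]: concurrent
e3 [3,4]: concurrent
e4 [5,8]: concurrent
e5 [9,10]: after
e6 [11,12]: after
e7 [13,14]: after
e8 [15,16]: after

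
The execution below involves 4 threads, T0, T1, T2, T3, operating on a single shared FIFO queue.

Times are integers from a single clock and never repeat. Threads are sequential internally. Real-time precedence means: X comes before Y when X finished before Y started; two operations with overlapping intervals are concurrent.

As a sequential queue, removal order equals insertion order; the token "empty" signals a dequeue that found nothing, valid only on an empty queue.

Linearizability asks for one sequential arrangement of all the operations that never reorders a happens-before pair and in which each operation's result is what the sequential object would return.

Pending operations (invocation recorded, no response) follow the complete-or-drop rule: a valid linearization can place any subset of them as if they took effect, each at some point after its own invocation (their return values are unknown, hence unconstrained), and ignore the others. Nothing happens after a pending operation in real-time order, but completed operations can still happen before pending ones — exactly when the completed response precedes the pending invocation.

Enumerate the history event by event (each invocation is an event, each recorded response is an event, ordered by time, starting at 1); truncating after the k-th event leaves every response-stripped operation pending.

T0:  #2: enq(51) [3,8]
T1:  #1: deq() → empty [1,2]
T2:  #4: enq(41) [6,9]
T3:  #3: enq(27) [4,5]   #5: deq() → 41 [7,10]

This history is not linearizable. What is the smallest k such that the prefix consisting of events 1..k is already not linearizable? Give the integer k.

events 1..9 are still linearizable — one witness is #1, #2, #3, #4:
step 1: #1 deq() → empty — queue <>
step 2: #2 enq(51) — queue <51>
step 3: #3 enq(27) — queue <51,27>
step 4: #4 enq(41) — queue <51,27,41>
once event 10 joins (#5's response, time 10), exhaustive search finds no witness
one such order, #1, #2, #3, #4, #5, breaks at step 5 where #5 deq() → 41 is illegal
one such order, #1, #2, #3, #5, #4, breaks at step 4 where #5 deq() → 41 is illegal

10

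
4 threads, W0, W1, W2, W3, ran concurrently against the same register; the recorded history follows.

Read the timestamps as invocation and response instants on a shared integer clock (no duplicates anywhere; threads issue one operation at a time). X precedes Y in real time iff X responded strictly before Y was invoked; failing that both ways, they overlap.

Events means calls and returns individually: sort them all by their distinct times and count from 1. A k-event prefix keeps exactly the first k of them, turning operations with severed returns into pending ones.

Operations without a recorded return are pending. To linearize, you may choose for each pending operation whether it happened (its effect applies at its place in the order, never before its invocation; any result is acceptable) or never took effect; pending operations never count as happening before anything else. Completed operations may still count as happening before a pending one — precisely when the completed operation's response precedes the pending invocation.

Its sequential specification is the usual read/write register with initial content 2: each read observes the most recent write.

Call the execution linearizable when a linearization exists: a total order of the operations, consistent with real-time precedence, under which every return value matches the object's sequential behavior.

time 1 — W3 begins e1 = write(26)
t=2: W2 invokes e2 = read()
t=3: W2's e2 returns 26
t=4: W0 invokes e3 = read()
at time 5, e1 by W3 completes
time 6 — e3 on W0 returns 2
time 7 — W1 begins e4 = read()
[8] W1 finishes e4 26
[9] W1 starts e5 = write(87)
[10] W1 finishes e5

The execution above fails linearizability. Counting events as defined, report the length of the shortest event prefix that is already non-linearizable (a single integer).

6

events 1..5 are linearizable; a witness order is e1, e2:
step 1: e1 write(26) — value 26
step 2: e2 read() → 26 — value 26
with event 6 included (e3 responding at time 6), all real-time-consistent orders fail
e.g. e1, e2, e3: illegal at step 3, since e3 read() → 2 cannot apply there
e.g. e2, e1, e3: illegal at step 1, since e2 read() → 26 cannot apply there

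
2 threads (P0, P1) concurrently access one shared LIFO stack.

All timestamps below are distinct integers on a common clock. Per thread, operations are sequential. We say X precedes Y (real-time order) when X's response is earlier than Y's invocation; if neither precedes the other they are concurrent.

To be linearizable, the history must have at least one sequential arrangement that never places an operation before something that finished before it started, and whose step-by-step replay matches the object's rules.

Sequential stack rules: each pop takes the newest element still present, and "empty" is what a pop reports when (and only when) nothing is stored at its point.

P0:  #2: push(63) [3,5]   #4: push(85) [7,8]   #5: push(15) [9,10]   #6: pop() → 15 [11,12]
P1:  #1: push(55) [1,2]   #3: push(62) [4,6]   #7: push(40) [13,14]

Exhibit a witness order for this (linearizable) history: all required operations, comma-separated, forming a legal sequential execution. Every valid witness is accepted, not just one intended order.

#1, #2, #3, #4, #5, #6, #7

after step 1 (#1 push(55)): stack <55>
after step 2 (#2 push(63)): stack <55,63>
after step 3 (#3 push(62)): stack <55,63,62>
after step 4 (#4 push(85)): stack <55,63,62,85>
after step 5 (#5 push(15)): stack <55,63,62,85,15>
after step 6 (#6 pop() → 15): stack <55,63,62,85>
after step 7 (#7 push(40)): stack <55,63,62,85,40>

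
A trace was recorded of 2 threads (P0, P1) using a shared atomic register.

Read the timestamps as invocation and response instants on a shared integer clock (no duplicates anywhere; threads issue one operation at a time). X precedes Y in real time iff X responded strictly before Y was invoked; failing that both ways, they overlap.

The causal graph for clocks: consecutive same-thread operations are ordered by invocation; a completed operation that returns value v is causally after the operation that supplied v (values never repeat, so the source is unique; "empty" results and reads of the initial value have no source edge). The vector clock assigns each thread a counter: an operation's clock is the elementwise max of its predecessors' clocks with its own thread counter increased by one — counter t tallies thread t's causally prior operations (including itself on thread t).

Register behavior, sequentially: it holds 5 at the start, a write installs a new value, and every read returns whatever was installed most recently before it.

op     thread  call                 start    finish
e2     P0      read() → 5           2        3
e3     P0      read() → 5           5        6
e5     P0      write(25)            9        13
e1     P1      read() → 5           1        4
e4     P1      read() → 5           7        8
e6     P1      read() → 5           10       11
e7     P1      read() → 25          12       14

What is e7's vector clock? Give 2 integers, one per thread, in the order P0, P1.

(3, 4)

no predecessors for e1 (invoked 1): P1 increments from zero → (0, 1)
no predecessors for e2 (invoked 2): P0 increments from zero → (1, 0)
e4 (invocation 7): componentwise max over VC(e1)=(0, 1), +1 at P1, giving (0, 2)
e3 (invocation 5): componentwise max over VC(e2)=(1, 0), +1 at P0, giving (2, 0)
e6 (invocation 10): componentwise max over VC(e4)=(0, 2), +1 at P1, giving (0, 3)
e5 (invocation 9): componentwise max over VC(e3)=(2, 0), +1 at P0, giving (3, 0)
e7 (invocation 12): componentwise max over VC(e5)=(3, 0), VC(e6)=(0, 3), +1 at P1, giving (3, 4)
target: VC(e7) = (3, 4)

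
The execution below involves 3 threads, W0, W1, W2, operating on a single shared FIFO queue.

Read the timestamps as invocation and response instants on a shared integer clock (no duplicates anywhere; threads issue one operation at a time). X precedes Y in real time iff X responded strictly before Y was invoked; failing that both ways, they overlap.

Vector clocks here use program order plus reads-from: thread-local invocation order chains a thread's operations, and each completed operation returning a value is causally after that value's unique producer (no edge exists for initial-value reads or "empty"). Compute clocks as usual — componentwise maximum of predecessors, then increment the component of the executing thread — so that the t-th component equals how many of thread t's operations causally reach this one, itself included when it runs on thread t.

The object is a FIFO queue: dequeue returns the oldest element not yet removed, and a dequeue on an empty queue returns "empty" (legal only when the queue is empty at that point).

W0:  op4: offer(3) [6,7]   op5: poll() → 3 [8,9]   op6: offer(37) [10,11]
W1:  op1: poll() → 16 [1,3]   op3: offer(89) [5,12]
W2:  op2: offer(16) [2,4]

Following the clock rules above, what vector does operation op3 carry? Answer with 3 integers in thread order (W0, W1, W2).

(0, 2, 1)

root op op2, invoked 2: fresh clock plus W2's own tick → (0, 0, 1)
root op op4, invoked 6: fresh clock plus W0's own tick → (1, 0, 0)
invoked at 1, op1 merges VC(op2)=(0, 0, 1) and bumps W1's slot → (0, 1, 1)
invoked at 8, op5 merges VC(op4)=(1, 0, 0) and bumps W0's slot → (2, 0, 0)
invoked at 5, op3 merges VC(op1)=(0, 1, 1) and bumps W1's slot → (0, 2, 1)
invoked at 10, op6 merges VC(op5)=(2, 0, 0) and bumps W0's slot → (3, 0, 0)
target: VC(op3) = (0, 2, 1)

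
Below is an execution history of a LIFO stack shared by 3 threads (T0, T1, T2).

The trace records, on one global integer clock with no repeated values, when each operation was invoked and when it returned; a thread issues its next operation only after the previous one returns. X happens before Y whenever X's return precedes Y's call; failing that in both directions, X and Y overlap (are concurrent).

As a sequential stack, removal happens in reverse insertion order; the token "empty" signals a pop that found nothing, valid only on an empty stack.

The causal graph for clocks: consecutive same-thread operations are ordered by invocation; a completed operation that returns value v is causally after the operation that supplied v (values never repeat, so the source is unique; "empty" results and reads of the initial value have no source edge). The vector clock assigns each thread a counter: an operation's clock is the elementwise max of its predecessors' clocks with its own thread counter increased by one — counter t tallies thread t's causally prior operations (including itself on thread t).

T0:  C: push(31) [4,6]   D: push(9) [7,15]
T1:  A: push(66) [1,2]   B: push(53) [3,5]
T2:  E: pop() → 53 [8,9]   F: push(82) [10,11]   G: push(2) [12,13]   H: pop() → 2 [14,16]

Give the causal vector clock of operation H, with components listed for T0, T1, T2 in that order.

(0, 2, 4)

no predecessors for A (invoked 1): T1 increments from zero → (0, 1, 0)
no predecessors for C (invoked 4): T0 increments from zero → (1, 0, 0)
VC(B, invoked at 3): max of VC(A)=(0, 1, 0), then +1 on thread T1 → (0, 2, 0)
VC(D, invoked at 7): max of VC(C)=(1, 0, 0), then +1 on thread T0 → (2, 0, 0)
VC(E, invoked at 8): max of VC(B)=(0, 2, 0), then +1 on thread T2 → (0, 2, 1)
VC(F, invoked at 10): max of VC(E)=(0, 2, 1), then +1 on thread T2 → (0, 2, 2)
VC(G, invoked at 12): max of VC(F)=(0, 2, 2), then +1 on thread T2 → (0, 2, 3)
VC(H, invoked at 14): max of VC(G)=(0, 2, 3), then +1 on thread T2 → (0, 2, 4)
target: VC(H) = (0, 2, 4)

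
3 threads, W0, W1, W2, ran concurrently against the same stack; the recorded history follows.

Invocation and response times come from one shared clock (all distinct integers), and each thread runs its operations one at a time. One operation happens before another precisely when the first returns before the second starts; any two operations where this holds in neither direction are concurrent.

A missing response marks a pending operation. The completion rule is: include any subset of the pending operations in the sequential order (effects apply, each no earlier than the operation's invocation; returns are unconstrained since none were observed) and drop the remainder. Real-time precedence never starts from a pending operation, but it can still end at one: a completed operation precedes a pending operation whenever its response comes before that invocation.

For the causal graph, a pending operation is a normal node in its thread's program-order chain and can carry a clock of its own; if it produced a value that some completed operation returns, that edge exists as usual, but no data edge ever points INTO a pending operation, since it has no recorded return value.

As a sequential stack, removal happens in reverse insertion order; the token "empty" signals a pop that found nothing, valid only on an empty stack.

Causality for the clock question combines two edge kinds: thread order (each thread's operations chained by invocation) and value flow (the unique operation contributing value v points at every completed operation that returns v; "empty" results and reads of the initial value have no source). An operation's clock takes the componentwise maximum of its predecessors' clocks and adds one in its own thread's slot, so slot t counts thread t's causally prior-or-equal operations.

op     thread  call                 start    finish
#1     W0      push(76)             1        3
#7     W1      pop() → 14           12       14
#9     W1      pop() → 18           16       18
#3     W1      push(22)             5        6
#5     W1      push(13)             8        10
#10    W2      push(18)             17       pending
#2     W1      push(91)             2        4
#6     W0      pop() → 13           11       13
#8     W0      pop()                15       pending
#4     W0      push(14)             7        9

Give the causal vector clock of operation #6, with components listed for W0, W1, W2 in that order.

(3, 3, 0)

no predecessors for #10 (invoked 17): W2 increments from zero → (0, 0, 1)
no predecessors for #2 (invoked 2): W1 increments from zero → (0, 1, 0)
no predecessors for #1 (invoked 1): W0 increments from zero → (1, 0, 0)
VC(#3, invoked at 5): max of VC(#2)=(0, 1, 0), then +1 on thread W1 → (0, 2, 0)
VC(#4, invoked at 7): max of VC(#1)=(1, 0, 0), then +1 on thread W0 → (2, 0, 0)
VC(#5, invoked at 8): max of VC(#3)=(0, 2, 0), then +1 on thread W1 → (0, 3, 0)
VC(#7, invoked at 12): max of VC(#4)=(2, 0, 0), VC(#5)=(0, 3, 0), then +1 on thread W1 → (2, 4, 0)
VC(#6, invoked at 11): max of VC(#4)=(2, 0, 0), VC(#5)=(0, 3, 0), then +1 on thread W0 → (3, 3, 0)
VC(#8, invoked at 15): max of VC(#6)=(3, 3, 0), then +1 on thread W0 → (4, 3, 0)
VC(#9, invoked at 16): max of VC(#7)=(2, 4, 0), VC(#10)=(0, 0, 1), then +1 on thread W1 → (2, 5, 1)
target: VC(#6) = (3, 3, 0)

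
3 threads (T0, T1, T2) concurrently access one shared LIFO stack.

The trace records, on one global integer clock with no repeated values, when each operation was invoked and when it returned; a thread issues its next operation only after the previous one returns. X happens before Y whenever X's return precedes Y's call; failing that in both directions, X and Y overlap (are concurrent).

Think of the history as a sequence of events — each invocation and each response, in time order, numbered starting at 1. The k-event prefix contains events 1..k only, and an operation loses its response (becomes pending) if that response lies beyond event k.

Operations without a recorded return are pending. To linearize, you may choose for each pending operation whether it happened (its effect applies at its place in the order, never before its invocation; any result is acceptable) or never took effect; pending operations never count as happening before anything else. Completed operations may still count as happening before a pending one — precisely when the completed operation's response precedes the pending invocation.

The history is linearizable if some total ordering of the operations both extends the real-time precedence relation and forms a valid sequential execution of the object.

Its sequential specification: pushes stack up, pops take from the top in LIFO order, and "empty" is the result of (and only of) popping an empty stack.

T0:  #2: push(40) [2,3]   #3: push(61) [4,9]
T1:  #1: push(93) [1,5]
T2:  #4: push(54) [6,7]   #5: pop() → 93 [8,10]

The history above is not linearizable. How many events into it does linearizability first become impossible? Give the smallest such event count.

events 1..9 are linearizable, e.g. via #1, #2, #3, #4:
step 1: #1 push(93) — stack <93>
step 2: #2 push(40) — stack <93,40>
step 3: #3 push(61) — stack <93,40,61>
step 4: #4 push(54) — stack <93,40,61,54>
include event 10 — #5 responding at 10 — and every candidate order breaks
take #1, #2, #3, #4, #5: step 5 already fails, because #5 pop() → 93 cannot occur there
take #1, #2, #4, #3, #5: step 5 already fails, because #5 pop() → 93 cannot occur there

10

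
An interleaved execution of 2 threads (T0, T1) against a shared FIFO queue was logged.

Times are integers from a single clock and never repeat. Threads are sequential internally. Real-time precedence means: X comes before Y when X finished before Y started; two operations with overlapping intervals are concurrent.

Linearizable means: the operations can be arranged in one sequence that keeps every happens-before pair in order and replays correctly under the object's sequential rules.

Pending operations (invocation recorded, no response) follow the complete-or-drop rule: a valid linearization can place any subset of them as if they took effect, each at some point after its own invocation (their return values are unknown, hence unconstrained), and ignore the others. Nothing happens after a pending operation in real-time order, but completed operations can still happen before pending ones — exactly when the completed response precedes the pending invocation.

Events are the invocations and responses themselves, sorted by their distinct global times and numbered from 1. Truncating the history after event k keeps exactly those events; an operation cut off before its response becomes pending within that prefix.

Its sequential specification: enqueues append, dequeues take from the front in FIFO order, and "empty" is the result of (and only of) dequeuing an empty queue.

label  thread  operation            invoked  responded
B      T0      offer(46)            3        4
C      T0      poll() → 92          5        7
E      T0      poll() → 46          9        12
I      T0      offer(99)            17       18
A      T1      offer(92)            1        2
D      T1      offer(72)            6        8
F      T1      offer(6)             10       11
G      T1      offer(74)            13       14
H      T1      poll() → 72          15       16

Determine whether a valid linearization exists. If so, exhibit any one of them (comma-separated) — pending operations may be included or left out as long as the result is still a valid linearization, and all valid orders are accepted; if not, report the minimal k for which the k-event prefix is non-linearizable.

after step 1 (A offer(92)): queue <92>
after step 2 (B offer(46)): queue <92,46>
after step 3 (C poll() → 92): queue <46>
after step 4 (D offer(72)): queue <46,72>
after step 5 (E poll() → 46): queue <72>
after step 6 (F offer(6)): queue <72,6>
after step 7 (G offer(74)): queue <72,6,74>
after step 8 (H poll() → 72): queue <6,74>
after step 9 (I offer(99)): queue <6,74,99>

linearizable — witness: A, B, C, D, E, F, G, H, I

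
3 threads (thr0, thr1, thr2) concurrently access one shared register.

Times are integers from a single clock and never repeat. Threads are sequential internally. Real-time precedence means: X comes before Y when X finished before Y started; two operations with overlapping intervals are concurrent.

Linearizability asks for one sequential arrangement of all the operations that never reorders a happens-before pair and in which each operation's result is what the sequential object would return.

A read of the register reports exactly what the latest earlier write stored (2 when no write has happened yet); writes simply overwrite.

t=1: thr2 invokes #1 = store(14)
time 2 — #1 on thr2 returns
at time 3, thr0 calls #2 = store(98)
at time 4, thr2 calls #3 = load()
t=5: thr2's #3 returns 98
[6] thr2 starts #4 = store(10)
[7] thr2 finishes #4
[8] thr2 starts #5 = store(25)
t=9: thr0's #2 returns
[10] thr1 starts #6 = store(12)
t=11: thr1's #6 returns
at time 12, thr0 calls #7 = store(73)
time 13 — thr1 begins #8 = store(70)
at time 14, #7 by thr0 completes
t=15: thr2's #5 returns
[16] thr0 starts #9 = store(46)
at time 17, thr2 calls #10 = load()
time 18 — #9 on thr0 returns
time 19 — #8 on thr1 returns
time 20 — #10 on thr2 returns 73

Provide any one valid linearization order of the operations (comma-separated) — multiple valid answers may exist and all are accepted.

step 1: #1 store(14) — value 14
step 2: #2 store(98) — value 98
step 3: #3 load() → 98 — value 98
step 4: #4 store(10) — value 10
step 5: #5 store(25) — value 25
step 6: #6 store(12) — value 12
step 7: #7 store(73) — value 73
step 8: #10 load() → 73 — value 73
step 9: #8 store(70) — value 70
step 10: #9 store(46) — value 46

#1, #2, #3, #4, #5, #6, #7, #10, #8, #9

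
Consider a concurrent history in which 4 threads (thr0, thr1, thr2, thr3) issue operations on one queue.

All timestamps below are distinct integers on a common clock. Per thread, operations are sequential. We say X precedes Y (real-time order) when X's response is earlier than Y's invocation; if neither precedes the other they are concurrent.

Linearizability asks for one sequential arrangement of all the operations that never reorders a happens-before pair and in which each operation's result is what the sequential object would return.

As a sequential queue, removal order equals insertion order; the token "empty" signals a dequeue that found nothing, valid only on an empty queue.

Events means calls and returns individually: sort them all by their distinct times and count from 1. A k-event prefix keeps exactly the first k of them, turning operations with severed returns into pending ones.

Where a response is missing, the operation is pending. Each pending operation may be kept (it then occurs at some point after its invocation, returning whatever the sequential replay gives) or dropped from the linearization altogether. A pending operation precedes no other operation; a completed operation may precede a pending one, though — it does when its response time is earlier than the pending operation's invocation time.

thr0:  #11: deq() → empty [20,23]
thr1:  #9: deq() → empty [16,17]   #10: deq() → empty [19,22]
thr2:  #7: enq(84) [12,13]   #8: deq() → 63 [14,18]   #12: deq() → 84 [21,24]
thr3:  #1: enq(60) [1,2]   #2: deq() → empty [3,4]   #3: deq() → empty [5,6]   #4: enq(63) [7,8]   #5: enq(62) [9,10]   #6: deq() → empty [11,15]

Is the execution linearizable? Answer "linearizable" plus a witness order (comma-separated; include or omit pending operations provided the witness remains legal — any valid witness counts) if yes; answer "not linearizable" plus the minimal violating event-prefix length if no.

not linearizable — minimal violating prefix: 4 events

prefix check: 1..3 passes, 1..4 fails once #2's time-4 response joins
a single order respects real time; the 2 completed queue operations fail replay along it
e.g. #1, #2: illegal at step 2, since #2 deq() → empty cannot apply there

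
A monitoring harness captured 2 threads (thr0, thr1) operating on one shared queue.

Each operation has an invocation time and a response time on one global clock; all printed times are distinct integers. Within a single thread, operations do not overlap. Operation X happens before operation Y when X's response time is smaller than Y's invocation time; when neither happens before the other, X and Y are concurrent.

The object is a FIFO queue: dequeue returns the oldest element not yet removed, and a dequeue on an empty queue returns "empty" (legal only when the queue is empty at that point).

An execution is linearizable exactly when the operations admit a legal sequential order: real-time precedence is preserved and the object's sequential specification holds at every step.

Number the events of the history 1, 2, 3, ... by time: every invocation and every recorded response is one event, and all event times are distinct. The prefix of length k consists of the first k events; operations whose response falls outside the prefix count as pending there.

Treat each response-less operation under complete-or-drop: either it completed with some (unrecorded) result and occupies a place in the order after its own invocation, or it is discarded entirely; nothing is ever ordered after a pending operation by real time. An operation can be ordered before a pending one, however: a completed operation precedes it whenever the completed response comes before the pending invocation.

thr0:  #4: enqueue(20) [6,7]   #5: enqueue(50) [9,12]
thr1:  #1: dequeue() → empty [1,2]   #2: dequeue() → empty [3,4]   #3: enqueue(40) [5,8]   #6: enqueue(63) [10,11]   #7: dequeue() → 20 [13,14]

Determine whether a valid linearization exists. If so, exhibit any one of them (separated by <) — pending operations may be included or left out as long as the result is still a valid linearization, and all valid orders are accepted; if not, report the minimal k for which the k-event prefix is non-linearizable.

linearizable — witness: #1 < #2 < #4 < #3 < #5 < #6 < #7

after step 1 (#1 dequeue() → empty): queue <>
after step 2 (#2 dequeue() → empty): queue <>
after step 3 (#4 enqueue(20)): queue <20>
after step 4 (#3 enqueue(40)): queue <20,40>
after step 5 (#5 enqueue(50)): queue <20,40,50>
after step 6 (#6 enqueue(63)): queue <20,40,50,63>
after step 7 (#7 dequeue() → 20): queue <40,50,63>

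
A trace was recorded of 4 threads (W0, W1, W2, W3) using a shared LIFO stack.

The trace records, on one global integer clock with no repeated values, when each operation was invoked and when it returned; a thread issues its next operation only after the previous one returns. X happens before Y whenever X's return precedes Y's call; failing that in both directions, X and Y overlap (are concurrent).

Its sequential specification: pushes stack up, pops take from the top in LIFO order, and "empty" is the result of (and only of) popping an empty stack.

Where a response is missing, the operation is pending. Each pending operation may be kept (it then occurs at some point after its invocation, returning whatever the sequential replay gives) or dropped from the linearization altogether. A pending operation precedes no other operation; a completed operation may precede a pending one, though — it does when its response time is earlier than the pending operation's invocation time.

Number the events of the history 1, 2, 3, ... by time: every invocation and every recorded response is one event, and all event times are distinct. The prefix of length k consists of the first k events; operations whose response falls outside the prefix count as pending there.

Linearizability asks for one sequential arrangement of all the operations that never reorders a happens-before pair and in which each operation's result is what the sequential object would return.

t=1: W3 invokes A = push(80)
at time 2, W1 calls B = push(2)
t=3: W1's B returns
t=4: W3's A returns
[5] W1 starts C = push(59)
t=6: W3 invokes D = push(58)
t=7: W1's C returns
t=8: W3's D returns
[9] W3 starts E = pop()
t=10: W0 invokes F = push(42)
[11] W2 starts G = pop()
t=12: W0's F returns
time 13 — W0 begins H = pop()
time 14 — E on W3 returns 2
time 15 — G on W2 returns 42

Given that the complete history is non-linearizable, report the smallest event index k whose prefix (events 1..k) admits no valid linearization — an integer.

14

events 1..13 are linearizable, e.g. via A, B, C, D, E, F:
after step 1 (A push(80)): stack <80>
after step 2 (B push(2)): stack <80,2>
after step 3 (C push(59)): stack <80,2,59>
after step 4 (D push(58)): stack <80,2,59,58>
after step 5 (E pop() (pending, included)): stack <80,2,59>
after step 6 (F push(42)): stack <80,2,59,42>
event 14 — E's response, time 14 — after it, nothing linearizes
including or dropping the 2 pending operations (G, H) in any combination fails
sample order A, B, C, D, E, F (pending dropped) stalls at step 5 — E pop() → 2 has no legal effect
sample order A, B, C, D, F, E (pending dropped) stalls at step 6 — E pop() → 2 has no legal effect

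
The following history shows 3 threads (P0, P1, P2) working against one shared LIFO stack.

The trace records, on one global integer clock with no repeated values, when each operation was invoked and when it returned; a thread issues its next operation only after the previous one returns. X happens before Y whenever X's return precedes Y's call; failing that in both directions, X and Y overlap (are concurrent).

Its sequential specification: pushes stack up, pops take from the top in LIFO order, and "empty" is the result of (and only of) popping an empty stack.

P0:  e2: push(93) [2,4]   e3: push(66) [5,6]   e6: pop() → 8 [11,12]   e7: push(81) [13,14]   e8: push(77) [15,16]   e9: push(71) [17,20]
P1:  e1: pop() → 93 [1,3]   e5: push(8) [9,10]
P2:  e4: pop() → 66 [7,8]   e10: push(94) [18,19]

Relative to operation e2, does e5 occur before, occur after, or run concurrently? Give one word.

e5 spans [9,10], e2 spans [2,4]
resp(e2)=4 < inv(e5)=9

after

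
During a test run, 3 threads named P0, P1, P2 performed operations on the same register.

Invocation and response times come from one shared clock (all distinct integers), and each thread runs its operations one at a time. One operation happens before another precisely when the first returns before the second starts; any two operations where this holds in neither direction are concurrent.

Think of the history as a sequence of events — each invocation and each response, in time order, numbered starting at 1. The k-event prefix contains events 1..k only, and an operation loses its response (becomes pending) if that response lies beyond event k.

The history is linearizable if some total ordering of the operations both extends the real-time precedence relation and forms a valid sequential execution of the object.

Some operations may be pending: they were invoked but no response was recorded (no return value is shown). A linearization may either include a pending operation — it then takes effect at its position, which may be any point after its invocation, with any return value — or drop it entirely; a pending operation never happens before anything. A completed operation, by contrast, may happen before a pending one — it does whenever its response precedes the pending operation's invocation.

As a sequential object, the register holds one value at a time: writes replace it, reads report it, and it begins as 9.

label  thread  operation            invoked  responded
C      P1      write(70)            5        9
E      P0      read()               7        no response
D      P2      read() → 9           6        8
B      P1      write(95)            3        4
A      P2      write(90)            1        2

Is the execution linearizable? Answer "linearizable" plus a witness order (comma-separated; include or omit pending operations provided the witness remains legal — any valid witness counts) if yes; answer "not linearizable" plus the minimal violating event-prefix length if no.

prefix check: 1..7 passes, 1..8 fails once D's time-8 response joins
the completed operations (3 total) allow one real-time order; the register replay rejects it
completion choices over the 2 pending operations (C, E) were checked; none helps
take A, B, D (pending dropped): step 3 already fails, because D read() → 9 cannot occur there

not linearizable — minimal violating prefix: 8 events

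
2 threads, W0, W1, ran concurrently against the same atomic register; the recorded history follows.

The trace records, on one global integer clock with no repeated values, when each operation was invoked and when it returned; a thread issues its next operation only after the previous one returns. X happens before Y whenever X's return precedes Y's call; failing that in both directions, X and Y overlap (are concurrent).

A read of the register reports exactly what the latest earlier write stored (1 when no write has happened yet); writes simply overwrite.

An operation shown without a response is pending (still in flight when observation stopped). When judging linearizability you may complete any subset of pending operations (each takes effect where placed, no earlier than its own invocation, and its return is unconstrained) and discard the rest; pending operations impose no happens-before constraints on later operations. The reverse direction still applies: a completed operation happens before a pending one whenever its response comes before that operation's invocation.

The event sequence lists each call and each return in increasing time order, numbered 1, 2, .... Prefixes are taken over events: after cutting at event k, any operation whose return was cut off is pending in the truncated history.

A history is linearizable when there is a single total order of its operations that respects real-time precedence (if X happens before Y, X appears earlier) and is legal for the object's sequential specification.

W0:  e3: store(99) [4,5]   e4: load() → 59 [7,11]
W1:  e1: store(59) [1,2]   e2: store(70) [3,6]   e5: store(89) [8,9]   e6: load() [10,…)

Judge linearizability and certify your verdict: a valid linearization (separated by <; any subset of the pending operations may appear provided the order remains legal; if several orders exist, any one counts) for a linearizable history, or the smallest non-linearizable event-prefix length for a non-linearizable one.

prefix check: 1..10 passes, 1..11 fails once e4's time-11 response joins
every one of the 4 real-time-consistent orders over 5 completed atomic register ops fails the sequential spec
including or dropping the 1 pending operation (e6) in any combination fails
one such order, e1, e2, e3, e4, e5 (pending dropped), breaks at step 4 where e4 load() → 59 is illegal
one such order, e1, e2, e3, e5, e4 (pending dropped), breaks at step 5 where e4 load() → 59 is illegal

not linearizable — minimal violating prefix: 11 events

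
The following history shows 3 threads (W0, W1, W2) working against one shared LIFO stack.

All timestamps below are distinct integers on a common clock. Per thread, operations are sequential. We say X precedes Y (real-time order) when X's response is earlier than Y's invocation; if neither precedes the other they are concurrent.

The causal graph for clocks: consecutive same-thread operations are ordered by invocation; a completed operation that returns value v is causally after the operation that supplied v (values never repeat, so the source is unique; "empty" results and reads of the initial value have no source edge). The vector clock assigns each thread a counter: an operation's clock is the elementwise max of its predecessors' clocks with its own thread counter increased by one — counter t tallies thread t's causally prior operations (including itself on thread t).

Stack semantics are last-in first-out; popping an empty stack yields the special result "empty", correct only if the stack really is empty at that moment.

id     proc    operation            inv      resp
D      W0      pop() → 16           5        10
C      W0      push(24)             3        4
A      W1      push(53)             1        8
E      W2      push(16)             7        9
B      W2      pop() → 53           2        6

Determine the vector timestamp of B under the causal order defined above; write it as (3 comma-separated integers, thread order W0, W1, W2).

(0, 1, 1)

A, invoked 1, has no incoming edges; only W1's bump applies → (0, 1, 0)
C, invoked 3, has no incoming edges; only W0's bump applies → (1, 0, 0)
VC(B, invoked at 2): max of VC(A)=(0, 1, 0), then +1 on thread W2 → (0, 1, 1)
VC(E, invoked at 7): max of VC(B)=(0, 1, 1), then +1 on thread W2 → (0, 1, 2)
VC(D, invoked at 5): max of VC(C)=(1, 0, 0), VC(E)=(0, 1, 2), then +1 on thread W0 → (2, 1, 2)
target: VC(B) = (0, 1, 1)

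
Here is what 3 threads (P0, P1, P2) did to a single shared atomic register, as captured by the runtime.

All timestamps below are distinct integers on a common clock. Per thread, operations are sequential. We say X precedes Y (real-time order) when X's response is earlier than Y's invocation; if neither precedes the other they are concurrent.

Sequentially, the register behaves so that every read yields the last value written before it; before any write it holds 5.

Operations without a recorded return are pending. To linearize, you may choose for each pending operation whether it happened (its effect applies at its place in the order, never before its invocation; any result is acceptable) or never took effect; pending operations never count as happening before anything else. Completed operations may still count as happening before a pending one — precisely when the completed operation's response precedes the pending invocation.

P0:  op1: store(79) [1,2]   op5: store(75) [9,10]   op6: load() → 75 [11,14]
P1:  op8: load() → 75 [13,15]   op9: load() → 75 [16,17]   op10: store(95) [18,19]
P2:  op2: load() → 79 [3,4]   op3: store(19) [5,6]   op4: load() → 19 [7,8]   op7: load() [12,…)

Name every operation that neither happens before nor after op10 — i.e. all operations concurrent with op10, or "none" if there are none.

op10 runs from 18 to 19; window-overlapping ops are concurrent
op1 [1,2]: before
op2 [3,4]: before
op3 [5,6]: before
op4 [7,8]: before
op5 [9,10]: before
op6 [11,14]: before
op7 [12,…): concurrent
op8 [13,15]: before
op9 [16,17]: before

op7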